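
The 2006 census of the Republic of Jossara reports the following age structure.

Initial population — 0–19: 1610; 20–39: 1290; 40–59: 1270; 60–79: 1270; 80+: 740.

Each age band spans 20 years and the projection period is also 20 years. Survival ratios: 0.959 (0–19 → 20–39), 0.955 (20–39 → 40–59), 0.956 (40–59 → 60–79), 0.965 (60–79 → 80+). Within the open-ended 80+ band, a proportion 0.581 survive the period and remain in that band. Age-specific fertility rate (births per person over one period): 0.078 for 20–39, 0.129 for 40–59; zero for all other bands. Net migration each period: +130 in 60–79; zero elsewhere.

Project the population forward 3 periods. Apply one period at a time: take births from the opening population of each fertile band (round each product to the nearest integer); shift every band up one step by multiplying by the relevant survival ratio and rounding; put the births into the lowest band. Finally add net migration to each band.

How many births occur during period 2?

After projecting period 1:
Births: 1290 × 0.078 = 101, 1270 × 0.129 = 164 — total 265
20–39: 1610 × 0.959 = 1544
40–59: 1290 × 0.955 = 1232
60–79: 1270 × 0.956 = 1214
80+: 1270 × 0.965 + 740 × 0.581 = 1226 + 430 = 1656
Net migration: 60–79 + 130 → 1344
End of period: [265, 1544, 1232, 1344, 1656]
After projecting period 2:
Births: 1544 × 0.078 = 120, 1232 × 0.129 = 159 — total 279
20–39: 265 × 0.959 = 254
40–59: 1544 × 0.955 = 1475
60–79: 1232 × 0.956 = 1178
80+: 1344 × 0.965 + 1656 × 0.581 = 1297 + 962 = 2259
Net migration: 60–79 + 130 → 1308
End of period: [279, 254, 1475, 1308, 2259]

279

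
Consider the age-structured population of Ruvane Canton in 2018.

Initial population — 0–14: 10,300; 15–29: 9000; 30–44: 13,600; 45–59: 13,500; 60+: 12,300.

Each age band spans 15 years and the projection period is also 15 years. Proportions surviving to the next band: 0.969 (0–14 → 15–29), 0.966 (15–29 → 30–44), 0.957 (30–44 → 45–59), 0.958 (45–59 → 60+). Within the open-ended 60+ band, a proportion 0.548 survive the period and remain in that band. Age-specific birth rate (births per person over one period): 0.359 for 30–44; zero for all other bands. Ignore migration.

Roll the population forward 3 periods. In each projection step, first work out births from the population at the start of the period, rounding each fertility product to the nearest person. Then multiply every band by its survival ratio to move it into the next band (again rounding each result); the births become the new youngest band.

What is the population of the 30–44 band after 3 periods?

After projecting period 1:
Births: 13600 * 0.359 = 4882
15–29: 10300 * 0.969 = 9981
30–44: 9000 * 0.966 = 8694
45–59: 13600 * 0.957 = 13015
60+: 13500 * 0.958 + 12300 * 0.548 = 12933 + 6740 = 19673
End of period: [4882, 9981, 8694, 13015, 19673]
After projecting period 2:
Births: 8694 * 0.359 = 3121
15–29: 4882 * 0.969 = 4731
30–44: 9981 * 0.966 = 9642
45–59: 8694 * 0.957 = 8320
60+: 13015 * 0.958 + 19673 * 0.548 = 12468 + 10781 = 23249
End of period: [3121, 4731, 9642, 8320, 23249]
After projecting period 3:
Births: 9642 * 0.359 = 3461
15–29: 3121 * 0.969 = 3024
30–44: 4731 * 0.966 = 4570
45–59: 9642 * 0.957 = 9227
60+: 8320 * 0.958 + 23249 * 0.548 = 7971 + 12740 = 20711
End of period: [3461, 3024, 4570, 9227, 20711]

4570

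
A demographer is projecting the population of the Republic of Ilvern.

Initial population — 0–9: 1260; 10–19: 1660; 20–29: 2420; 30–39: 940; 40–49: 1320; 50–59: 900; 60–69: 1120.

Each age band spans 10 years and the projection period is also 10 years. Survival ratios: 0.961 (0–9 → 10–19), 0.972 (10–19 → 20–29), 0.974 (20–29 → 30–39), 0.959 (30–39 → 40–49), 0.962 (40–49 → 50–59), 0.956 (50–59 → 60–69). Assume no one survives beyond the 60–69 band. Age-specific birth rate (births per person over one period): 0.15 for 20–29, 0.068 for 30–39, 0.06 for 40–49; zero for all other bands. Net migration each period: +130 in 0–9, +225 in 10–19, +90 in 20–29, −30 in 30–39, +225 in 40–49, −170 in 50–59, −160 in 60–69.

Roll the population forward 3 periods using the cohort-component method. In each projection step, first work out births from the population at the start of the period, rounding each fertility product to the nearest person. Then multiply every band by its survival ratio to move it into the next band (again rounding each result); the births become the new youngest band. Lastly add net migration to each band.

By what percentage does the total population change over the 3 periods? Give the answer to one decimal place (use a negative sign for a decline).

-12.3

After projecting period 1:
Births: 2420 * 0.15 = 363  |  940 * 0.068 = 64  |  1320 * 0.06 = 79 ⇒ total 506
10–19: 1260 * 0.961 = 1211
20–29: 1660 * 0.972 = 1614
30–39: 2420 * 0.974 = 2357
40–49: 940 * 0.959 = 901
50–59: 1320 * 0.962 = 1270
60–69: 900 * 0.956 = 860
Net migration: 0–9 + 130 → 636; 10–19 + 225 → 1436; 20–29 + 90 → 1704; 30–39 − 30 → 2327; 40–49 + 225 → 1126; 50–59 − 170 → 1100; 60–69 − 160 → 700
Giving 636 / 1436 / 1704 / 2327 / 1126 / 1100 / 700.
After projecting period 2:
Births: 1704 * 0.15 = 256  |  2327 * 0.068 = 158  |  1126 * 0.06 = 68 ⇒ total 482
10–19: 636 * 0.961 = 611
20–29: 1436 * 0.972 = 1396
30–39: 1704 * 0.974 = 1660
40–49: 2327 * 0.959 = 2232
50–59: 1126 * 0.962 = 1083
60–69: 1100 * 0.956 = 1052
Net migration: 0–9 + 130 → 612; 10–19 + 225 → 836; 20–29 + 90 → 1486; 30–39 − 30 → 1630; 40–49 + 225 → 2457; 50–59 − 170 → 913; 60–69 − 160 → 892
Giving 612 / 836 / 1486 / 1630 / 2457 / 913 / 892.
After projecting period 3:
Births: 1486 * 0.15 = 223  |  1630 * 0.068 = 111  |  2457 * 0.06 = 147 ⇒ total 481
10–19: 612 * 0.961 = 588
20–29: 836 * 0.972 = 813
30–39: 1486 * 0.974 = 1447
40–49: 1630 * 0.959 = 1563
50–59: 2457 * 0.962 = 2364
60–69: 913 * 0.956 = 873
Net migration: 0–9 + 130 → 611; 10–19 + 225 → 813; 20–29 + 90 → 903; 30–39 − 30 → 1417; 40–49 + 225 → 1788; 50–59 − 170 → 2194; 60–69 − 160 → 713
Giving 611 / 813 / 903 / 1417 / 1788 / 2194 / 713.
Total: 9620 → 8439; change = -1181; percentage change = -12.3%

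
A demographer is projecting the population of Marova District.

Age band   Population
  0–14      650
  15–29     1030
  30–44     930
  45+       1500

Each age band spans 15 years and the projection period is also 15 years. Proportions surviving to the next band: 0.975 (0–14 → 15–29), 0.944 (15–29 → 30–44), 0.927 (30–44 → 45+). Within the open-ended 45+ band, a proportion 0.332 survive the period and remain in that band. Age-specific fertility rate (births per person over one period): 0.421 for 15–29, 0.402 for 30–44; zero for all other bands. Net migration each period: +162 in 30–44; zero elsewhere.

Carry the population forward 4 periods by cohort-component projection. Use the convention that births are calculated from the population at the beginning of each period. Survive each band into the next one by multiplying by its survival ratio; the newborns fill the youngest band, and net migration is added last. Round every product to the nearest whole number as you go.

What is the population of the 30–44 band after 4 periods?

(Groups numbered youngest = 1 to oldest = 4.)
[period 1]
Births: 1030 × 0.421 = 434 ; 930 × 0.402 = 374 → 808
Group 2: 650 × 0.975 = 634
Group 3: 1030 × 0.944 = 972
Group 4: 930 × 0.927 + 1500 × 0.332 = 862 + 498 = 1360
Net migration: Group 3 + 162 → 1134
Giving 808 / 634 / 1134 / 1360.
[period 2]
Births: 634 × 0.421 = 267 ; 1134 × 0.402 = 456 → 723
Group 2: 808 × 0.975 = 788
Group 3: 634 × 0.944 = 598
Group 4: 1134 × 0.927 + 1360 × 0.332 = 1051 + 452 = 1503
Net migration: Group 3 + 162 → 760
Giving 723 / 788 / 760 / 1503.
[period 3]
Births: 788 × 0.421 = 332 ; 760 × 0.402 = 306 → 638
Group 2: 723 × 0.975 = 705
Group 3: 788 × 0.944 = 744
Group 4: 760 × 0.927 + 1503 × 0.332 = 705 + 499 = 1204
Net migration: Group 3 + 162 → 906
Giving 638 / 705 / 906 / 1204.
[period 4]
Births: 705 × 0.421 = 297 ; 906 × 0.402 = 364 → 661
Group 2: 638 × 0.975 = 622
Group 3: 705 × 0.944 = 666
Group 4: 906 × 0.927 + 1204 × 0.332 = 840 + 400 = 1240
Net migration: Group 3 + 162 → 828
Giving 661 / 622 / 828 / 1240.

828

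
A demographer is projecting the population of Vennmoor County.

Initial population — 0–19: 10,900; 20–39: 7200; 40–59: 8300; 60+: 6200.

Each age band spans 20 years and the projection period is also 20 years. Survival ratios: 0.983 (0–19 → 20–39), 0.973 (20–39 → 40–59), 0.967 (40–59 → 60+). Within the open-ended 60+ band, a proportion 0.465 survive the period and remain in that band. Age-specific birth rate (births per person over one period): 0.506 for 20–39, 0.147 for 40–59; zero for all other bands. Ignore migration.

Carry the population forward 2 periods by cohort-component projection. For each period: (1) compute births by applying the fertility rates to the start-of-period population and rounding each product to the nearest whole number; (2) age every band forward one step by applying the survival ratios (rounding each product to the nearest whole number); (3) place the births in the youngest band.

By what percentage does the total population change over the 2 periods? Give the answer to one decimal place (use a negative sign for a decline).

Period 1:
Births: 7200 × 0.506 = 3643 ; 8300 × 0.147 = 1220 → total 4863
20–39: 10900 × 0.983 = 10715
40–59: 7200 × 0.973 = 7006
60+: 8300 × 0.967 + 6200 × 0.465 = 8026 + 2883 = 10909
End of period: [4863, 10715, 7006, 10909]
Period 2:
Births: 10715 × 0.506 = 5422 ; 7006 × 0.147 = 1030 → total 6452
20–39: 4863 × 0.983 = 4780
40–59: 10715 × 0.973 = 10426
60+: 7006 × 0.967 + 10909 × 0.465 = 6775 + 5073 = 11848
End of period: [6452, 4780, 10426, 11848]
Total: 32600 → 33506; change = 906; percentage change = 2.8%

2.8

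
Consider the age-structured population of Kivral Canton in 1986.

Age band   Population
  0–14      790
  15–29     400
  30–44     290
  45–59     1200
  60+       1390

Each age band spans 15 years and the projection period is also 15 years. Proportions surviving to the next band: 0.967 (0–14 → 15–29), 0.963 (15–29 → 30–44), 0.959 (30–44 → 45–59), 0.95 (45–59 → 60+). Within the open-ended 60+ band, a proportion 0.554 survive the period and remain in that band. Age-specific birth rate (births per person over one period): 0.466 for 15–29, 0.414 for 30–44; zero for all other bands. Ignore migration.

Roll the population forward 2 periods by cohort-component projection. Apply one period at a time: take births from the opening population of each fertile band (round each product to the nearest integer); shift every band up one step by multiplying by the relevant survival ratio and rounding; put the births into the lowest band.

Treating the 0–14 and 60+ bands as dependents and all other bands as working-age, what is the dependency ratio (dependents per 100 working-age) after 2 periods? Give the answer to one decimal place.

Numbering the groups 1..5 from youngest to oldest:
Period 1.
Births: 400 × 0.466 = 186  |  290 × 0.414 = 120 — total 306
Group 2: 790 × 0.967 = 764
Group 3: 400 × 0.963 = 385
Group 4: 290 × 0.959 = 278
Group 5: 1200 × 0.95 + 1390 × 0.554 = 1140 + 770 = 1910
→ [306, 764, 385, 278, 1910]
Period 2.
Births: 764 × 0.466 = 356  |  385 × 0.414 = 159 — total 515
Group 2: 306 × 0.967 = 296
Group 3: 764 × 0.963 = 736
Group 4: 385 × 0.959 = 369
Group 5: 278 × 0.95 + 1910 × 0.554 = 264 + 1058 = 1322
→ [515, 296, 736, 369, 1322]
Dependents (band 0–14 + band 60+) = 515 + 1322 = 1837; working-age = 1401; ratio = 1837/1401 × 100 = 131.1

131.1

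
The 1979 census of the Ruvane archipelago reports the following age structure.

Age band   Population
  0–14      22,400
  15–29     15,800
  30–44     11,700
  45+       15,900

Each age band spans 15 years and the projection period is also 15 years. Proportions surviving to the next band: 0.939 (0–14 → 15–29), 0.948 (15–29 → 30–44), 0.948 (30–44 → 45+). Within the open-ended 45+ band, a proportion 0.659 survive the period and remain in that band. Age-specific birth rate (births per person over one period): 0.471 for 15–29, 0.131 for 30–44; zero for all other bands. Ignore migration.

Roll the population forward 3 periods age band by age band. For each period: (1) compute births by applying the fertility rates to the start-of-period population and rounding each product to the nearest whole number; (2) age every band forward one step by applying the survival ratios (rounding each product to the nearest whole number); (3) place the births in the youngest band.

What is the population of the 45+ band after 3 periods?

Call the bands 1 to 4, youngest first.
Period 1.
Births: 15800 * 0.471 = 7442, 11700 * 0.131 = 1533 → 8975
Band 2: 22400 * 0.939 = 21034
Band 3: 15800 * 0.948 = 14978
Band 4: 11700 * 0.948 + 15900 * 0.659 = 11092 + 10478 = 21570
End of period: [8975, 21034, 14978, 21570]
Period 2.
Births: 21034 * 0.471 = 9907, 14978 * 0.131 = 1962 → 11869
Band 2: 8975 * 0.939 = 8428
Band 3: 21034 * 0.948 = 19940
Band 4: 14978 * 0.948 + 21570 * 0.659 = 14199 + 14215 = 28414
End of period: [11869, 8428, 19940, 28414]
Period 3.
Births: 8428 * 0.471 = 3970, 19940 * 0.131 = 2612 → 6582
Band 2: 11869 * 0.939 = 11145
Band 3: 8428 * 0.948 = 7990
Band 4: 19940 * 0.948 + 28414 * 0.659 = 18903 + 18725 = 37628
End of period: [6582, 11145, 7990, 37628]

37628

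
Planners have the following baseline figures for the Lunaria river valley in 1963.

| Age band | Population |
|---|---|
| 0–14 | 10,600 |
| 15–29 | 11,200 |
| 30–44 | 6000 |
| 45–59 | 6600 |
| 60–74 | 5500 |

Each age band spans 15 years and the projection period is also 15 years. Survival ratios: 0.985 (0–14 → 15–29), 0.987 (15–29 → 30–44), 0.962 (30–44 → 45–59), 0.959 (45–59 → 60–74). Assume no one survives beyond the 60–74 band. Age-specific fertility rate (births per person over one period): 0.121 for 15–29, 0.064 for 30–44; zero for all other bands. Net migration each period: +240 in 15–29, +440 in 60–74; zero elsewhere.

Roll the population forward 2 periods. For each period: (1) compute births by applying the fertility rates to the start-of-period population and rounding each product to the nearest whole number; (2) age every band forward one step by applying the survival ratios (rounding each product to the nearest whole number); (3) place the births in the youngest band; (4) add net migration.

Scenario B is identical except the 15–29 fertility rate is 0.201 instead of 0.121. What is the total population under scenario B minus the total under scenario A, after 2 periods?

[period 1]
Births: 11200 × 0.121 = 1355  |  6000 × 0.064 = 384 → 1739
15–29: 10600 × 0.985 = 10441
30–44: 11200 × 0.987 = 11054
45–59: 6000 × 0.962 = 5772
60–74: 6600 × 0.959 = 6329
Net migration: 15–29 + 240 → 10681; 60–74 + 440 → 6769
Population now: 0–14=1739, 15–29=10681, 30–44=11054, 45–59=5772, 60–74=6769
[period 2]
Births: 10681 × 0.121 = 1292  |  11054 × 0.064 = 707 → 1999
15–29: 1739 × 0.985 = 1713
30–44: 10681 × 0.987 = 10542
45–59: 11054 × 0.962 = 10634
60–74: 5772 × 0.959 = 5535
Net migration: 15–29 + 240 → 1953; 60–74 + 440 → 5975
Population now: 0–14=1999, 15–29=1953, 30–44=10542, 45–59=10634, 60–74=5975
Scenario A total after 2 periods: 31103
Scenario B projection —
[period 1]
Births: 11200 × 0.201 = 2251  |  6000 × 0.064 = 384 → 2635
15–29: 10600 × 0.985 = 10441
30–44: 11200 × 0.987 = 11054
45–59: 6000 × 0.962 = 5772
60–74: 6600 × 0.959 = 6329
Net migration: 15–29 + 240 → 10681; 60–74 + 440 → 6769
Population now: 0–14=2635, 15–29=10681, 30–44=11054, 45–59=5772, 60–74=6769
[period 2]
Births: 10681 × 0.201 = 2147  |  11054 × 0.064 = 707 → 2854
15–29: 2635 × 0.985 = 2595
30–44: 10681 × 0.987 = 10542
45–59: 11054 × 0.962 = 10634
60–74: 5772 × 0.959 = 5535
Net migration: 15–29 + 240 → 2835; 60–74 + 440 → 5975
Population now: 0–14=2854, 15–29=2835, 30–44=10542, 45–59=10634, 60–74=5975
Scenario B total after 2 periods: 32840
Difference B − A = 32840 − 31103 = 1737

1737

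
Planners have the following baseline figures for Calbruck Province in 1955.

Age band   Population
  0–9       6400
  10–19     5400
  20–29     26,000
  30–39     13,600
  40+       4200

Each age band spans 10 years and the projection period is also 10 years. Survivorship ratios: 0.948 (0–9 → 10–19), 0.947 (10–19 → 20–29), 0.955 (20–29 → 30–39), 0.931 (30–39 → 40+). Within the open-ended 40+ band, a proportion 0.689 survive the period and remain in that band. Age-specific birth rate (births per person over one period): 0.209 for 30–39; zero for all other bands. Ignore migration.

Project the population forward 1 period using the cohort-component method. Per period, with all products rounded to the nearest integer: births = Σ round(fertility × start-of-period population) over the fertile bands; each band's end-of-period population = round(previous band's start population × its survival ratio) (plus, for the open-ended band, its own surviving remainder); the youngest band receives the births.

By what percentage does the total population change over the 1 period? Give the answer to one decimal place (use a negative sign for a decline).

-2.1

[period 1]
Births: 13600 × 0.209 = 2842
10–19: 6400 × 0.948 = 6067
20–29: 5400 × 0.947 = 5114
30–39: 26000 × 0.955 = 24830
40+: 13600 × 0.931 + 4200 × 0.689 = 12662 + 2894 = 15556
→ [2842, 6067, 5114, 24830, 15556]
Total: 55600 → 54409; change = -1191; percentage change = -2.1%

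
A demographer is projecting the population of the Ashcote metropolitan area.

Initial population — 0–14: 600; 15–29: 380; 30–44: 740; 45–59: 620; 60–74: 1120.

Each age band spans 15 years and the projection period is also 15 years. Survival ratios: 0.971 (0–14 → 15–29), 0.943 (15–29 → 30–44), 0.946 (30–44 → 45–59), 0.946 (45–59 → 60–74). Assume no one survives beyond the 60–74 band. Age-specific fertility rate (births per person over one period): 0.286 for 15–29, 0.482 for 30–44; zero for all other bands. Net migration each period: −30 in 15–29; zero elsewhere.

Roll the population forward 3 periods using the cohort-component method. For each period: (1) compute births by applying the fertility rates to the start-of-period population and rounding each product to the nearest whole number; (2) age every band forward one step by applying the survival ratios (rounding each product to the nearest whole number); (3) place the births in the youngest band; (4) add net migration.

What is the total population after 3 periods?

1875

[period 1]
Births: 380 * 0.286 = 109  |  740 * 0.482 = 357 — total 466
15–29: 600 * 0.971 = 583
30–44: 380 * 0.943 = 358
45–59: 740 * 0.946 = 700
60–74: 620 * 0.946 = 587
Net migration: 15–29 − 30 → 553
Population now: 0–14=466, 15–29=553, 30–44=358, 45–59=700, 60–74=587
[period 2]
Births: 553 * 0.286 = 158  |  358 * 0.482 = 173 — total 331
15–29: 466 * 0.971 = 452
30–44: 553 * 0.943 = 521
45–59: 358 * 0.946 = 339
60–74: 700 * 0.946 = 662
Net migration: 15–29 − 30 → 422
Population now: 0–14=331, 15–29=422, 30–44=521, 45–59=339, 60–74=662
[period 3]
Births: 422 * 0.286 = 121  |  521 * 0.482 = 251 — total 372
15–29: 331 * 0.971 = 321
30–44: 422 * 0.943 = 398
45–59: 521 * 0.946 = 493
60–74: 339 * 0.946 = 321
Net migration: 15–29 − 30 → 291
Population now: 0–14=372, 15–29=291, 30–44=398, 45–59=493, 60–74=321
Total after period 3: 372 + 291 + 398 + 493 + 321 = 1875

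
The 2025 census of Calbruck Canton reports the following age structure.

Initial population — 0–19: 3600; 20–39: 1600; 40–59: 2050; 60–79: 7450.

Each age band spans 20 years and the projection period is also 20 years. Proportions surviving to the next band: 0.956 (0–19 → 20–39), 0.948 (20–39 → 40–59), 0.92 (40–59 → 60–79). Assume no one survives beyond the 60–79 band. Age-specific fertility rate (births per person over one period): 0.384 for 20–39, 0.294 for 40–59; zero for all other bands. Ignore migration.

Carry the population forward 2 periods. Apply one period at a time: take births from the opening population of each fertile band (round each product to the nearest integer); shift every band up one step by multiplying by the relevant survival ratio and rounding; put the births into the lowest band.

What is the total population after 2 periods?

7590

(Bands numbered youngest = 1 to oldest = 4.)
After projecting period 1:
Births: 1600 × 0.384 = 614, 2050 × 0.294 = 603 → 1217
Band 2: 3600 × 0.956 = 3442
Band 3: 1600 × 0.948 = 1517
Band 4: 2050 × 0.92 = 1886
→ [1217, 3442, 1517, 1886]
After projecting period 2:
Births: 3442 × 0.384 = 1322, 1517 × 0.294 = 446 → 1768
Band 2: 1217 × 0.956 = 1163
Band 3: 3442 × 0.948 = 3263
Band 4: 1517 × 0.92 = 1396
→ [1768, 1163, 3263, 1396]
Total after period 2: 1768 + 1163 + 3263 + 1396 = 7590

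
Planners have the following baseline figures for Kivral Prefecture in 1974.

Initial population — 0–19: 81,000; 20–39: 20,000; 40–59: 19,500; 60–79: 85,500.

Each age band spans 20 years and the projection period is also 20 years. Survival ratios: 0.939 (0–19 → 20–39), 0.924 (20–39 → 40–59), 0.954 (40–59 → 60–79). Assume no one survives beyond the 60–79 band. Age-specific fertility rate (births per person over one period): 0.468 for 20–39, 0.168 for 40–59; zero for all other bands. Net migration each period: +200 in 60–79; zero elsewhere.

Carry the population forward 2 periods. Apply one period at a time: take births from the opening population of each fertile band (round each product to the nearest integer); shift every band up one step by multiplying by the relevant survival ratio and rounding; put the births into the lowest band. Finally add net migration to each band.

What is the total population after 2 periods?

Let band 1 be 0–19 through band 4 = 60–79.
Period 1.
Births: 20000 * 0.468 = 9360, 19500 * 0.168 = 3276 → total 12636
Band 2: 81000 * 0.939 = 76059
Band 3: 20000 * 0.924 = 18480
Band 4: 19500 * 0.954 = 18603
Net migration: Band 4 + 200 → 18803
End of period: [12636, 76059, 18480, 18803]
Period 2.
Births: 76059 * 0.468 = 35596, 18480 * 0.168 = 3105 → total 38701
Band 2: 12636 * 0.939 = 11865
Band 3: 76059 * 0.924 = 70279
Band 4: 18480 * 0.954 = 17630
Net migration: Band 4 + 200 → 17830
End of period: [38701, 11865, 70279, 17830]
Total after period 2: 38701 + 11865 + 70279 + 17830 = 138675

138675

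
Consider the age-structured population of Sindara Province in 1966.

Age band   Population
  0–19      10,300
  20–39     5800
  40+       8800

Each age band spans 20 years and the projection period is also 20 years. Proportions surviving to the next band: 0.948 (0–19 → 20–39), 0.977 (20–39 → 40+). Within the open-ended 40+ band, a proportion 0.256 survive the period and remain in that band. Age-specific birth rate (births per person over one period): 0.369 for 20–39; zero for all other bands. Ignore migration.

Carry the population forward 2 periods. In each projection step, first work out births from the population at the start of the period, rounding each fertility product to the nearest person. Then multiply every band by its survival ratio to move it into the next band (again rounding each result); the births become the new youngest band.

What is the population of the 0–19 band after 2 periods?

(Bands numbered youngest = 1 to oldest = 3.)
After projecting period 1:
Births: 5800 × 0.369 = 2140
Band 2: 10300 × 0.948 = 9764
Band 3: 5800 × 0.977 + 8800 × 0.256 = 5667 + 2253 = 7920
End of period: [2140, 9764, 7920]
After projecting period 2:
Births: 9764 × 0.369 = 3603
Band 2: 2140 × 0.948 = 2029
Band 3: 9764 × 0.977 + 7920 × 0.256 = 9539 + 2028 = 11567
End of period: [3603, 2029, 11567]

3603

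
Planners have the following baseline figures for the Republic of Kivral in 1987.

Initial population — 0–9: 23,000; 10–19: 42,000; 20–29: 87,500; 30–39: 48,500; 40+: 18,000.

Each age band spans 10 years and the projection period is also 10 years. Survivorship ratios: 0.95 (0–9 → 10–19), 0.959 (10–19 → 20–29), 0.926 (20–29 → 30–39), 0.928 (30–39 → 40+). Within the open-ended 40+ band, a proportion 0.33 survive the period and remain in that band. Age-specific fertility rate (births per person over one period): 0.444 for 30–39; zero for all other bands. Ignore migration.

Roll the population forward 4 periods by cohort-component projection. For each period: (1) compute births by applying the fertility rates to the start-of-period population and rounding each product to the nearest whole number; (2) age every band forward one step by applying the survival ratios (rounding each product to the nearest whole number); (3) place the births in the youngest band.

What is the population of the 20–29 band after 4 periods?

32775

— Period 1 —
Births: 48500 * 0.444 = 21534
10–19: 23000 * 0.95 = 21850
20–29: 42000 * 0.959 = 40278
30–39: 87500 * 0.926 = 81025
40+: 48500 * 0.928 + 18000 * 0.33 = 45008 + 5940 = 50948
Population now: 0–9=21534, 10–19=21850, 20–29=40278, 30–39=81025, 40+=50948
— Period 2 —
Births: 81025 * 0.444 = 35975
10–19: 21534 * 0.95 = 20457
20–29: 21850 * 0.959 = 20954
30–39: 40278 * 0.926 = 37297
40+: 81025 * 0.928 + 50948 * 0.33 = 75191 + 16813 = 92004
Population now: 0–9=35975, 10–19=20457, 20–29=20954, 30–39=37297, 40+=92004
— Period 3 —
Births: 37297 * 0.444 = 16560
10–19: 35975 * 0.95 = 34176
20–29: 20457 * 0.959 = 19618
30–39: 20954 * 0.926 = 19403
40+: 37297 * 0.928 + 92004 * 0.33 = 34612 + 30361 = 64973
Population now: 0–9=16560, 10–19=34176, 20–29=19618, 30–39=19403, 40+=64973
— Period 4 —
Births: 19403 * 0.444 = 8615
10–19: 16560 * 0.95 = 15732
20–29: 34176 * 0.959 = 32775
30–39: 19618 * 0.926 = 18166
40+: 19403 * 0.928 + 64973 * 0.33 = 18006 + 21441 = 39447
Population now: 0–9=8615, 10–19=15732, 20–29=32775, 30–39=18166, 40+=39447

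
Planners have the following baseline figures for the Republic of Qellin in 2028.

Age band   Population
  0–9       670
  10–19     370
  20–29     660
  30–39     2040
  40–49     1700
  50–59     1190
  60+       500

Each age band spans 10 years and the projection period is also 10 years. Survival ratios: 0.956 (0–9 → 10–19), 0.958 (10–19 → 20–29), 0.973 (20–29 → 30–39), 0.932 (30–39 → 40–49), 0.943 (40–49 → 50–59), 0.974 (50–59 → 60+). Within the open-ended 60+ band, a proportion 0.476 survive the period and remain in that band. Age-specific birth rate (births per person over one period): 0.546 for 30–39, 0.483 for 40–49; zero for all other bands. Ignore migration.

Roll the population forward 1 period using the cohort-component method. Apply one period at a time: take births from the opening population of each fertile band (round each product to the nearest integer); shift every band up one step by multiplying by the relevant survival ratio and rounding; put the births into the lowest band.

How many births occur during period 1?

1935

Call the groups 1 to 7, youngest first.
[period 1]
Births: 2040 * 0.546 = 1114, 1700 * 0.483 = 821 → 1935
Group 2: 670 * 0.956 = 641
Group 3: 370 * 0.958 = 354
Group 4: 660 * 0.973 = 642
Group 5: 2040 * 0.932 = 1901
Group 6: 1700 * 0.943 = 1603
Group 7: 1190 * 0.974 + 500 * 0.476 = 1159 + 238 = 1397
Giving 1935 / 641 / 354 / 642 / 1901 / 1603 / 1397.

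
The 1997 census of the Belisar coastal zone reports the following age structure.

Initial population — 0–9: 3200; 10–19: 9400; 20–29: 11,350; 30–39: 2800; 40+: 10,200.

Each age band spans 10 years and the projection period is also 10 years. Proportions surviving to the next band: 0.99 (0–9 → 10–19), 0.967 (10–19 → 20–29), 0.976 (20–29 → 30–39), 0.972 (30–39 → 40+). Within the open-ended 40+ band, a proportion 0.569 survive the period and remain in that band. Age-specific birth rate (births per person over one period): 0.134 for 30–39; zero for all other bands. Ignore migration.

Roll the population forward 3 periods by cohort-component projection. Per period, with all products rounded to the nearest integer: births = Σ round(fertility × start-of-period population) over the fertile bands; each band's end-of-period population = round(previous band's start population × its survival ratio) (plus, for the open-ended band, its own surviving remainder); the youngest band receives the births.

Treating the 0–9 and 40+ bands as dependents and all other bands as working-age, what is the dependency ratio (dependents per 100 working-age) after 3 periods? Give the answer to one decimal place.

388.2

Period 1.
Births: 2800 × 0.134 = 375
10–19: 3200 × 0.99 = 3168
20–29: 9400 × 0.967 = 9090
30–39: 11350 × 0.976 = 11078
40+: 2800 × 0.972 + 10200 × 0.569 = 2722 + 5804 = 8526
End of period: [375, 3168, 9090, 11078, 8526]
Period 2.
Births: 11078 × 0.134 = 1484
10–19: 375 × 0.99 = 371
20–29: 3168 × 0.967 = 3063
30–39: 9090 × 0.976 = 8872
40+: 11078 × 0.972 + 8526 × 0.569 = 10768 + 4851 = 15619
End of period: [1484, 371, 3063, 8872, 15619]
Period 3.
Births: 8872 × 0.134 = 1189
10–19: 1484 × 0.99 = 1469
20–29: 371 × 0.967 = 359
30–39: 3063 × 0.976 = 2989
40+: 8872 × 0.972 + 15619 × 0.569 = 8624 + 8887 = 17511
End of period: [1189, 1469, 359, 2989, 17511]
Dependents (band 0–9 + band 40+) = 1189 + 17511 = 18700; working-age = 4817; ratio = 18700/4817 × 100 = 388.2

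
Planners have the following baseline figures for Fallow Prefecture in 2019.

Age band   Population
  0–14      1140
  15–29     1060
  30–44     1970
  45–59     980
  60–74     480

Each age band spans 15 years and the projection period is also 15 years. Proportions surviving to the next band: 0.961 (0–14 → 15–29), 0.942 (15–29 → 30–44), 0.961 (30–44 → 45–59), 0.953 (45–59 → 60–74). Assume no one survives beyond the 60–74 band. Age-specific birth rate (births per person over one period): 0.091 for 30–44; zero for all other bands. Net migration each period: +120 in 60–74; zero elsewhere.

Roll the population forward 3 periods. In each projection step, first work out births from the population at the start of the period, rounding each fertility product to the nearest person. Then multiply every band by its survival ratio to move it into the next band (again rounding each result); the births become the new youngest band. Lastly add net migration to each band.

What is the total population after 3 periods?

2370

Period 1:
Births: 1970 × 0.091 = 179
15–29: 1140 × 0.961 = 1096
30–44: 1060 × 0.942 = 999
45–59: 1970 × 0.961 = 1893
60–74: 980 × 0.953 = 934
Net migration: 60–74 + 120 → 1054
Population now: 0–14=179, 15–29=1096, 30–44=999, 45–59=1893, 60–74=1054
Period 2:
Births: 999 × 0.091 = 91
15–29: 179 × 0.961 = 172
30–44: 1096 × 0.942 = 1032
45–59: 999 × 0.961 = 960
60–74: 1893 × 0.953 = 1804
Net migration: 60–74 + 120 → 1924
Population now: 0–14=91, 15–29=172, 30–44=1032, 45–59=960, 60–74=1924
Period 3:
Births: 1032 × 0.091 = 94
15–29: 91 × 0.961 = 87
30–44: 172 × 0.942 = 162
45–59: 1032 × 0.961 = 992
60–74: 960 × 0.953 = 915
Net migration: 60–74 + 120 → 1035
Population now: 0–14=94, 15–29=87, 30–44=162, 45–59=992, 60–74=1035
Total after period 3: 94 + 87 + 162 + 992 + 1035 = 2370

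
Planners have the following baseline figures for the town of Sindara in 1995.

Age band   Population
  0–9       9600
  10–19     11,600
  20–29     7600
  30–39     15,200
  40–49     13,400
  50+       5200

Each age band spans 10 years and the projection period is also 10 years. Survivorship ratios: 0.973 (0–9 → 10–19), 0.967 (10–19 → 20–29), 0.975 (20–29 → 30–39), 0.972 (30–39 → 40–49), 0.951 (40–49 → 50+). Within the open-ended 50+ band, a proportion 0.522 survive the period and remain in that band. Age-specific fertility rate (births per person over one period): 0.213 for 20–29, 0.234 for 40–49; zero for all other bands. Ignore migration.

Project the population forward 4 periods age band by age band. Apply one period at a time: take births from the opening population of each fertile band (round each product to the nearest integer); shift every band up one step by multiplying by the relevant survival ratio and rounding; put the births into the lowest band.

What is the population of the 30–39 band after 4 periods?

4362

(Bands numbered youngest = 1 to oldest = 6.)
After projecting period 1:
Births: 7600 × 0.213 = 1619  |  13400 × 0.234 = 3136 ⇒ total 4755
Band 2: 9600 × 0.973 = 9341
Band 3: 11600 × 0.967 = 11217
Band 4: 7600 × 0.975 = 7410
Band 5: 15200 × 0.972 = 14774
Band 6: 13400 × 0.951 + 5200 × 0.522 = 12743 + 2714 = 15457
Population now: 0–9=4755, 10–19=9341, 20–29=11217, 30–39=7410, 40–49=14774, 50+=15457
After projecting period 2:
Births: 11217 × 0.213 = 2389  |  14774 × 0.234 = 3457 ⇒ total 5846
Band 2: 4755 × 0.973 = 4627
Band 3: 9341 × 0.967 = 9033
Band 4: 11217 × 0.975 = 10937
Band 5: 7410 × 0.972 = 7203
Band 6: 14774 × 0.951 + 15457 × 0.522 = 14050 + 8069 = 22119
Population now: 0–9=5846, 10–19=4627, 20–29=9033, 30–39=10937, 40–49=7203, 50+=22119
After projecting period 3:
Births: 9033 × 0.213 = 1924  |  7203 × 0.234 = 1686 ⇒ total 3610
Band 2: 5846 × 0.973 = 5688
Band 3: 4627 × 0.967 = 4474
Band 4: 9033 × 0.975 = 8807
Band 5: 10937 × 0.972 = 10631
Band 6: 7203 × 0.951 + 22119 × 0.522 = 6850 + 11546 = 18396
Population now: 0–9=3610, 10–19=5688, 20–29=4474, 30–39=8807, 40–49=10631, 50+=18396
After projecting period 4:
Births: 4474 × 0.213 = 953  |  10631 × 0.234 = 2488 ⇒ total 3441
Band 2: 3610 × 0.973 = 3513
Band 3: 5688 × 0.967 = 5500
Band 4: 4474 × 0.975 = 4362
Band 5: 8807 × 0.972 = 8560
Band 6: 10631 × 0.951 + 18396 × 0.522 = 10110 + 9603 = 19713
Population now: 0–9=3441, 10–19=3513, 20–29=5500, 30–39=4362, 40–49=8560, 50+=19713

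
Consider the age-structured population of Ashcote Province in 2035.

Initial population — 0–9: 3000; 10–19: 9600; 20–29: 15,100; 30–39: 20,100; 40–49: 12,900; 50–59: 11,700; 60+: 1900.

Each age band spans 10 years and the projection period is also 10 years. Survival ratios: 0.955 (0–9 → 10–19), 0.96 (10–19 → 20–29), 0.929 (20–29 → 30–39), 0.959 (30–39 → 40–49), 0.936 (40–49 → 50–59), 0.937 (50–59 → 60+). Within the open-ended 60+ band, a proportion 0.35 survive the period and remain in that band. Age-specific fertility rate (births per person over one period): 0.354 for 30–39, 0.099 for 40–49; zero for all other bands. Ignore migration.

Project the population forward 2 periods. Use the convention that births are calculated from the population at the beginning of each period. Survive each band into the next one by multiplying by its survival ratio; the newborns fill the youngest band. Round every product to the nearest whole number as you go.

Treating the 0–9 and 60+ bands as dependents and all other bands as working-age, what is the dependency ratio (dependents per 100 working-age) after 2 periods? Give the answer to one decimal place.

Period 1:
Births: 20100 * 0.354 = 7115, 12900 * 0.099 = 1277 → total 8392
10–19: 3000 * 0.955 = 2865
20–29: 9600 * 0.96 = 9216
30–39: 15100 * 0.929 = 14028
40–49: 20100 * 0.959 = 19276
50–59: 12900 * 0.936 = 12074
60+: 11700 * 0.937 + 1900 * 0.35 = 10963 + 665 = 11628
Population now: 0–9=8392, 10–19=2865, 20–29=9216, 30–39=14028, 40–49=19276, 50–59=12074, 60+=11628
Period 2:
Births: 14028 * 0.354 = 4966, 19276 * 0.099 = 1908 → total 6874
10–19: 8392 * 0.955 = 8014
20–29: 2865 * 0.96 = 2750
30–39: 9216 * 0.929 = 8562
40–49: 14028 * 0.959 = 13453
50–59: 19276 * 0.936 = 18042
60+: 12074 * 0.937 + 11628 * 0.35 = 11313 + 4070 = 15383
Population now: 0–9=6874, 10–19=8014, 20–29=2750, 30–39=8562, 40–49=13453, 50–59=18042, 60+=15383
Dependents (band 0–9 + band 60+) = 6874 + 15383 = 22257; working-age = 50821; ratio = 22257/50821 × 100 = 43.8

43.8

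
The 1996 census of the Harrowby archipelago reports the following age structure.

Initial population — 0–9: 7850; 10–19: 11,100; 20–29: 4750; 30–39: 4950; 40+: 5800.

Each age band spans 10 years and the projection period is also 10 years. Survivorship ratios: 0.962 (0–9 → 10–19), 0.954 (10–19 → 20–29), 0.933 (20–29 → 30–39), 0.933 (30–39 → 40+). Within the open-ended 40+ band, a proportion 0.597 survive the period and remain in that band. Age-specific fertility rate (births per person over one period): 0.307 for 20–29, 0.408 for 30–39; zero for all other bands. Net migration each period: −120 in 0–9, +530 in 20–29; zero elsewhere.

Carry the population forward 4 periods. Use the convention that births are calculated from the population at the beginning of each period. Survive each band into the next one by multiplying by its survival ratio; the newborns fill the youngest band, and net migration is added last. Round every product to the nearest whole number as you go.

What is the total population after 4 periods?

34461

Period 1.
Births: 4750 * 0.307 = 1458  |  4950 * 0.408 = 2020 → 3478
10–19: 7850 * 0.962 = 7552
20–29: 11100 * 0.954 = 10589
30–39: 4750 * 0.933 = 4432
40+: 4950 * 0.933 + 5800 * 0.597 = 4618 + 3463 = 8081
Net migration: 0–9 − 120 → 3358; 20–29 + 530 → 11119
Population now: 0–9=3358, 10–19=7552, 20–29=11119, 30–39=4432, 40+=8081
Period 2.
Births: 11119 * 0.307 = 3414  |  4432 * 0.408 = 1808 → 5222
10–19: 3358 * 0.962 = 3230
20–29: 7552 * 0.954 = 7205
30–39: 11119 * 0.933 = 10374
40+: 4432 * 0.933 + 8081 * 0.597 = 4135 + 4824 = 8959
Net migration: 0–9 − 120 → 5102; 20–29 + 530 → 7735
Population now: 0–9=5102, 10–19=3230, 20–29=7735, 30–39=10374, 40+=8959
Period 3.
Births: 7735 * 0.307 = 2375  |  10374 * 0.408 = 4233 → 6608
10–19: 5102 * 0.962 = 4908
20–29: 3230 * 0.954 = 3081
30–39: 7735 * 0.933 = 7217
40+: 10374 * 0.933 + 8959 * 0.597 = 9679 + 5349 = 15028
Net migration: 0–9 − 120 → 6488; 20–29 + 530 → 3611
Population now: 0–9=6488, 10–19=4908, 20–29=3611, 30–39=7217, 40+=15028
Period 4.
Births: 3611 * 0.307 = 1109  |  7217 * 0.408 = 2945 → 4054
10–19: 6488 * 0.962 = 6241
20–29: 4908 * 0.954 = 4682
30–39: 3611 * 0.933 = 3369
40+: 7217 * 0.933 + 15028 * 0.597 = 6733 + 8972 = 15705
Net migration: 0–9 − 120 → 3934; 20–29 + 530 → 5212
Population now: 0–9=3934, 10–19=6241, 20–29=5212, 30–39=3369, 40+=15705
Total after period 4: 3934 + 6241 + 5212 + 3369 + 15705 = 34461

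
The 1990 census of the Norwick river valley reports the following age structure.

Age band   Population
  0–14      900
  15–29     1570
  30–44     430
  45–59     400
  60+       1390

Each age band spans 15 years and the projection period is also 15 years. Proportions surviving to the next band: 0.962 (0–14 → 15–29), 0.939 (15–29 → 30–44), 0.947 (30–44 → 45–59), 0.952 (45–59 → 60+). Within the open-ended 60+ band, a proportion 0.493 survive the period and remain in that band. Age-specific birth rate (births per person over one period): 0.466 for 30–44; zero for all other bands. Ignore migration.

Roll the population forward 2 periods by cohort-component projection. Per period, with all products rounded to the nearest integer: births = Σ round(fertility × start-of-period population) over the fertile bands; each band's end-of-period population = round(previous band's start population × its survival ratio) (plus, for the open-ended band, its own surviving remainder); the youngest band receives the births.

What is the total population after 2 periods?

4001

[period 1]
Births: 430 * 0.466 = 200
15–29: 900 * 0.962 = 866
30–44: 1570 * 0.939 = 1474
45–59: 430 * 0.947 = 407
60+: 400 * 0.952 + 1390 * 0.493 = 381 + 685 = 1066
Population now: 0–14=200, 15–29=866, 30–44=1474, 45–59=407, 60+=1066
[period 2]
Births: 1474 * 0.466 = 687
15–29: 200 * 0.962 = 192
30–44: 866 * 0.939 = 813
45–59: 1474 * 0.947 = 1396
60+: 407 * 0.952 + 1066 * 0.493 = 387 + 526 = 913
Population now: 0–14=687, 15–29=192, 30–44=813, 45–59=1396, 60+=913
Total after period 2: 687 + 192 + 813 + 1396 + 913 = 4001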